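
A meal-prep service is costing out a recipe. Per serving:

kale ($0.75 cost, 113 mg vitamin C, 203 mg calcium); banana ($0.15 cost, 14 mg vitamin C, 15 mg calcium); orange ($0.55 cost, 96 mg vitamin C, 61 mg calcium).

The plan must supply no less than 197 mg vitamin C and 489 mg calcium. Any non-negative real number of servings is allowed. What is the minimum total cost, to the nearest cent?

$1.81

Minimising a linear cost over {vitamin C ≥ 197, calcium ≥ 489, servings ≥ 0} — the optimum is at a vertex, using one or two foods.
kale only: max(197/113, 489/203) = 2.409 servings → $1.81.
banana only: max(197/14, 489/15) = 32.6 servings → $4.89.
orange only: max(197/96, 489/61) = 8.016 servings → $4.41.
kale + banana with both targets exact would need a negative amount; discard.
kale + orange with both targets exact would need a negative amount; discard.
banana + orange: the both-tight solution has a negative serving — not a feasible corner.
The minimum over all feasible corners is $1.81.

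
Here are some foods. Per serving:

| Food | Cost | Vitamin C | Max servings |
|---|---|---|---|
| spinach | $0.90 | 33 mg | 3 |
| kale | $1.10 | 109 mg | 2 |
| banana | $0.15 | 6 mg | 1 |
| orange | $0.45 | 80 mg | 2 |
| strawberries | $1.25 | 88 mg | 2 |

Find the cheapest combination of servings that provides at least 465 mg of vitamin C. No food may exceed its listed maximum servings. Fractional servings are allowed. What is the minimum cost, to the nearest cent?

Cost per mg of vitamin C: orange $0.0056, kale $0.0101, strawberries $0.0142, banana $0.0250, spinach $0.0273.
Take 2 servings of orange: +160.0 mg vitamin C for $0.90 (total $0.90, still need 305.0 mg).
Take 2 servings of kale: +218.0 mg vitamin C for $2.20 (total $3.10, still need 87.0 mg).
Take 0.9886 servings of strawberries: +87.0 mg vitamin C for $1.24 (total $4.34, still need 0.0 mg).
Filling from the cheapest source first is optimal under one linear minimum: $4.34.

$4.34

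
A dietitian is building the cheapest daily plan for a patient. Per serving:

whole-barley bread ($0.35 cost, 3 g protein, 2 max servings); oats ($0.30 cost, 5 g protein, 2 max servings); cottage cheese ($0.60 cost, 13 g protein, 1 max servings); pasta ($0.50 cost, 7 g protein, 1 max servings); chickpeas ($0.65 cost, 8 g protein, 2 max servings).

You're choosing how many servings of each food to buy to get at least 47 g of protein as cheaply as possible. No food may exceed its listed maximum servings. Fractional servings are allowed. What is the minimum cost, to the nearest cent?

Cost per g of protein: cottage cheese $0.0462, oats $0.0600, pasta $0.0714, chickpeas $0.0813, whole-barley bread $0.1167.
Take 1 serving of cottage cheese: +13.0 g protein for $0.60 (total $0.60, still need 34.0 g).
Take 2 servings of oats: +10.0 g protein for $0.60 (total $1.20, still need 24.0 g).
Take 1 serving of pasta: +7.0 g protein for $0.50 (total $1.70, still need 17.0 g).
Take 2 servings of chickpeas: +16.0 g protein for $1.30 (total $3.00, still need 1.0 g).
Take 0.3333 servings of whole-barley bread: +1.0 g protein for $0.12 (total $3.12, still need 0.0 g).
Greedy by cheapest-per-g is optimal for a single linear constraint, so the minimum cost is $3.12.

$3.12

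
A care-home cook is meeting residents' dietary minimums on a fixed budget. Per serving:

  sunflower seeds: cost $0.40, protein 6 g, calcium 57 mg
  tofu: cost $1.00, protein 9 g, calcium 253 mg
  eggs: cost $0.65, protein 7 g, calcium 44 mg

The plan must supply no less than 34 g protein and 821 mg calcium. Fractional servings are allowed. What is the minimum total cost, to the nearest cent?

With two linear requirements the optimum uses one or two foods; enumerate the corners.
sunflower seeds only: max(34/6, 821/57) = 14.4 servings → $5.76.
tofu only: max(34/9, 821/253) = 3.778 servings → $3.78.
eggs only: max(34/7, 821/44) = 18.66 servings → $12.13.
sunflower seeds + tofu with both tight: 1.207 servings and 2.973 servings → $3.46.
sunflower seeds + eggs with both targets exact would need a negative amount; discard.
tofu + eggs with both tight: 3.092 servings and 0.8822 servings → $3.67.
So the least-cost plan costs $3.46.

$3.46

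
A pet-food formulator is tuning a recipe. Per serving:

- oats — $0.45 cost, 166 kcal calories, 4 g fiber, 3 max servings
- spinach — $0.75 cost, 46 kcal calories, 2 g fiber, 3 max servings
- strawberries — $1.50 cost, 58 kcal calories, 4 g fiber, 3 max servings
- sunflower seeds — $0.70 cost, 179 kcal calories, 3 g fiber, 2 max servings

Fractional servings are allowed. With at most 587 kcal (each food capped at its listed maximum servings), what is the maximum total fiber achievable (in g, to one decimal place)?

Fiber per kcal: strawberries 0.06897, spinach 0.04348, oats 0.0241, sunflower seeds 0.01676.
Take 3 servings of strawberries: uses 174 kcal, +12.0 g fiber (running total 12.0 g).
Take 3 servings of spinach: uses 138 kcal, +6.0 g fiber (running total 18.0 g).
Take 1.657 servings of oats: uses 275 kcal, +6.6 g fiber (running total 24.6 g).
Filling greedily by fiber-per-kcal is optimal for one linear limit, giving 24.6 g.

24.6 g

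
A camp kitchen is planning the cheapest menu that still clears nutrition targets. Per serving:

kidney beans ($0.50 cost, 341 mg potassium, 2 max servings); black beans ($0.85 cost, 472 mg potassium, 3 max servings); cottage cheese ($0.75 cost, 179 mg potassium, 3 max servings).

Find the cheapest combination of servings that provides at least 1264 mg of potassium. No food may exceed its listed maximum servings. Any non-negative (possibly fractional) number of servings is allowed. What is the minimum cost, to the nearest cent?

Cost per mg of potassium: kidney beans $0.0015, black beans $0.0018, cottage cheese $0.0042.
Take 2 servings of kidney beans: +682.0 mg potassium for $1.00 (total $1.00, still need 582.0 mg).
Take 1.233 servings of black beans: +582.0 mg potassium for $1.05 (total $2.05, still need 0.0 mg).
Filling from the cheapest source first is optimal under one linear minimum: $2.05.

$2.05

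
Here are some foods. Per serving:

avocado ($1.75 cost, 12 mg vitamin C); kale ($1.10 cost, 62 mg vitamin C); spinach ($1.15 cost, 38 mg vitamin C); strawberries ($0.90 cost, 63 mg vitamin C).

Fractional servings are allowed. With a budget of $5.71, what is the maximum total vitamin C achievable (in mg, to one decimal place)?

399.7 mg

Vitamin C per dollar: strawberries 70, kale 56.36, spinach 33.04, avocado 6.857.
With no serving limits, spend the whole cost allowance on strawberries: $5.71 / $0.90 × 63 mg = 399.7 mg.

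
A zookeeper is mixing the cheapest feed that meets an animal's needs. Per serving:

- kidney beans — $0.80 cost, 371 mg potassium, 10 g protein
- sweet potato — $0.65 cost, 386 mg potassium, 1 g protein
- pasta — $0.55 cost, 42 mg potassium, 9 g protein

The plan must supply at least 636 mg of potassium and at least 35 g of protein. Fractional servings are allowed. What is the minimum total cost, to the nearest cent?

$2.41

A basic optimal solution has at most two foods positive. Try each food alone and each pair with both targets met exactly.
kidney beans only: max(636/371, 35/10) = 3.5 servings → $2.80.
sweet potato only: max(636/386, 35/1) = 35 servings → $22.75.
pasta only: max(636/42, 35/9) = 15.14 servings → $8.33.
kidney beans + sweet potato with both targets exact would need a negative amount; discard.
kidney beans + pasta with both tight: 1.457 servings and 2.27 servings → $2.41.
sweet potato + pasta with both tight: 1.24 servings and 3.751 servings → $2.87.
Cheapest feasible corner: $2.41.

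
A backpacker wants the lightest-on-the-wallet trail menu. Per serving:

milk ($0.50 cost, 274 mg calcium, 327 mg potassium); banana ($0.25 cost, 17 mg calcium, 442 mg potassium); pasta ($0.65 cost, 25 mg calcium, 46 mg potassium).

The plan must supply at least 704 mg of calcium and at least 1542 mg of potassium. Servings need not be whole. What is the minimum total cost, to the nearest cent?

A basic optimal solution has at most two foods positive. Try each food alone and each pair with both targets met exactly.
milk only: max(704/274, 1542/327) = 4.716 servings → $2.36.
banana only: max(704/17, 1542/442) = 41.41 servings → $10.35.
pasta only: max(704/25, 1542/46) = 33.52 servings → $21.79.
milk + banana with both tight: 2.466 servings and 1.664 servings → $1.65.
milk + pasta: the both-tight solution has a negative serving — not a feasible corner.
banana + pasta with both tight: 0.6005 servings and 27.75 servings → $18.19.
The minimum over all feasible corners is $1.65.

$1.65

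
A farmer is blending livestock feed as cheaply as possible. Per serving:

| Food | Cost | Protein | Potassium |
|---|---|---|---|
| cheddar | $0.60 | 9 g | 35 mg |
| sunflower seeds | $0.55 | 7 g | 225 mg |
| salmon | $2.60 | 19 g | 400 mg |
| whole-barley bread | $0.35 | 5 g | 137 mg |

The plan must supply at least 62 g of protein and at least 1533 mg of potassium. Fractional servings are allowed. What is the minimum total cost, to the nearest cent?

$4.32

An LP optimum is at a vertex; with two nutrient constraints at most two foods are used. Check each candidate.
cheddar only: max(62/9, 1533/35) = 43.8 servings → $26.28.
sunflower seeds only: max(62/7, 1533/225) = 8.857 servings → $4.87.
salmon only: max(62/19, 1533/400) = 3.833 servings → $9.96.
whole-barley bread only: max(62/5, 1533/137) = 12.4 servings → $4.34.
cheddar + sunflower seeds with both tight: 1.808 servings and 6.532 servings → $4.68.
cheddar + salmon: the both-tight solution has a negative serving — not a feasible corner.
cheddar + whole-barley bread with both tight: 0.7836 servings and 10.99 servings → $4.32.
sunflower seeds + salmon with both tight: 2.934 servings and 2.182 servings → $7.29.
sunflower seeds + whole-barley bread: intersection lies outside the first quadrant.
salmon + whole-barley bread with both tight: 1.375 servings and 7.176 servings → $6.09.
The minimum over all feasible corners is $4.32.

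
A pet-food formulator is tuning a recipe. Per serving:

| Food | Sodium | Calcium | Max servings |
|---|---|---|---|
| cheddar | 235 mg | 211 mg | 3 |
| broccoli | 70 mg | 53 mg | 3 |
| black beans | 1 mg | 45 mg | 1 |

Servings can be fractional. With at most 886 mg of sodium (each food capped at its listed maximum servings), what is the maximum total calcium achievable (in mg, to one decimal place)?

814.3 mg

Calcium per mg sodium: black beans 45, cheddar 0.8979, broccoli 0.7571.
Take 1 serving of black beans: uses 1 mg sodium, +45.0 mg calcium (running total 45.0 mg).
Take 3 servings of cheddar: uses 705 mg sodium, +633.0 mg calcium (running total 678.0 mg).
Take 2.571 servings of broccoli: uses 180 mg sodium, +136.3 mg calcium (running total 814.3 mg).
Filling greedily by calcium-per-mg sodium is optimal for one linear limit, giving 814.3 mg.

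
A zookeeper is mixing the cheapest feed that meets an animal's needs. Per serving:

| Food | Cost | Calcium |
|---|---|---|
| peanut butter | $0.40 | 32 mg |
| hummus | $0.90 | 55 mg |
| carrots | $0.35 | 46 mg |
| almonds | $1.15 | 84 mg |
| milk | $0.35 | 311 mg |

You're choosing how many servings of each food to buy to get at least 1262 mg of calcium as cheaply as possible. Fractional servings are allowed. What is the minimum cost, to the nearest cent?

Cost per mg of calcium: milk $0.0011, carrots $0.0076, peanut butter $0.0125, almonds $0.0137, hummus $0.0164.
With no serving limits, use only milk: 1262 mg / 311 mg = 4.058 servings × $0.35 = $1.42.

$1.42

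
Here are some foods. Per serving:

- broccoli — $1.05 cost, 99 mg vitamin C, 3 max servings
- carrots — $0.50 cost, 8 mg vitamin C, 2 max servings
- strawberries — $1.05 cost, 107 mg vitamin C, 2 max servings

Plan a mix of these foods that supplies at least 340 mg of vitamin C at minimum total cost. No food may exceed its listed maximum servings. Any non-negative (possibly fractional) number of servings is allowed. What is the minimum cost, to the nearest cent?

$3.44

Cost per mg of vitamin C: strawberries $0.0098, broccoli $0.0106, carrots $0.0625.
Take 2 servings of strawberries: +214.0 mg vitamin C for $2.10 (total $2.10, still need 126.0 mg).
Take 1.273 servings of broccoli: +126.0 mg vitamin C for $1.34 (total $3.44, still need 0.0 mg).
Filling from the cheapest source first is optimal under one linear minimum: $3.44.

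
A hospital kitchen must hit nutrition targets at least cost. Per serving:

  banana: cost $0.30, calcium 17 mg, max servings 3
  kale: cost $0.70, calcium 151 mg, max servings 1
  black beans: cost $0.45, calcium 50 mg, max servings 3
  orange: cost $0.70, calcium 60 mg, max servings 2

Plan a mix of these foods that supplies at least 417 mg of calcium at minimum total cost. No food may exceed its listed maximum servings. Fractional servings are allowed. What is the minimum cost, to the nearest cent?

$3.40

Cost per mg of calcium: kale $0.0046, black beans $0.0090, orange $0.0117, banana $0.0176.
Take 1 serving of kale: +151.0 mg calcium for $0.70 (total $0.70, still need 266.0 mg).
Take 3 servings of black beans: +150.0 mg calcium for $1.35 (total $2.05, still need 116.0 mg).
Take 1.933 servings of orange: +116.0 mg calcium for $1.35 (total $3.40, still need 0.0 mg).
Filling from the cheapest source first is optimal under one linear minimum: $3.40.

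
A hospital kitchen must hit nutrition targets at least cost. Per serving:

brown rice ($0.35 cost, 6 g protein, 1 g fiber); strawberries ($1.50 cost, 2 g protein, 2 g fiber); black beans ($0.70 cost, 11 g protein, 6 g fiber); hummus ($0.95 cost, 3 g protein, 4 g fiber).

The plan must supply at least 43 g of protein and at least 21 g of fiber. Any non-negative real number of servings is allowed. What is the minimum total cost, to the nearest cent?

Check every corner: each single food scaled to meet both minima, and each pair solved so both constraints bind.
brown rice only: max(43/6, 21/1) = 21 servings → $7.35.
strawberries only: max(43/2, 21/2) = 21.5 servings → $32.25.
black beans only: max(43/11, 21/6) = 3.909 servings → $2.74.
hummus only: max(43/3, 21/4) = 14.33 servings → $13.62.
brown rice + strawberries with both tight: 4.4 servings and 8.3 servings → $13.99.
brown rice + black beans with both tight: 1.08 servings and 3.32 servings → $2.70.
brown rice + hummus with both tight: 5.19 servings and 3.952 servings → $5.57.
strawberries + black beans with both targets exact would need a negative amount; discard.
strawberries + hummus with both targets exact would need a negative amount; discard.
black beans + hummus: the both-tight solution has a negative serving — not a feasible corner.
So the least-cost plan costs $2.70.

$2.70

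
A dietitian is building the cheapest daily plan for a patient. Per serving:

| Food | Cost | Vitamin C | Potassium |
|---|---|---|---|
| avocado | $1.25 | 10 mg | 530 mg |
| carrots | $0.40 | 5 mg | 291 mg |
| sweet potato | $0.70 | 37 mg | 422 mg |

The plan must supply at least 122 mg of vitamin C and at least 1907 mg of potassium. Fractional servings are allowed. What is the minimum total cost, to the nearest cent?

With two linear requirements the optimum uses one or two foods; enumerate the corners.
avocado only: max(122/10, 1907/530) = 12.2 servings → $15.25.
carrots only: max(122/5, 1907/291) = 24.4 servings → $9.76.
sweet potato only: max(122/37, 1907/422) = 4.519 servings → $3.16.
avocado + carrots with both targets exact would need a negative amount; discard.
avocado + sweet potato with both tight: 1.239 servings and 2.962 servings → $3.62.
carrots + sweet potato with both tight: 2.203 servings and 3 servings → $2.98.
The minimum over all feasible corners is $2.98.

$2.98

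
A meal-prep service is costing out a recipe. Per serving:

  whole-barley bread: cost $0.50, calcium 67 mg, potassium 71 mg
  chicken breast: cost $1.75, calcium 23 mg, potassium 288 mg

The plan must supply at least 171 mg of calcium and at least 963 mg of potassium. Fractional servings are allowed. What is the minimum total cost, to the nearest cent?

$5.96

Compare the cost at each extreme point of the feasible region.
whole-barley bread only: max(171/67, 963/71) = 13.56 servings → $6.78.
chicken breast only: max(171/23, 963/288) = 7.435 servings → $13.01.
whole-barley bread + chicken breast with both tight: 1.534 servings and 2.966 servings → $5.96.
So the least-cost plan costs $5.96.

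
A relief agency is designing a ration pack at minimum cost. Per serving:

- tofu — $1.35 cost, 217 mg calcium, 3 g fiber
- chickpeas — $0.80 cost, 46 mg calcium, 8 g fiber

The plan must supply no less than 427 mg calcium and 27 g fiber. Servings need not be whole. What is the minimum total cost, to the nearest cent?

$4.13

This is a tiny linear program; its minimum lies at a vertex of the feasible set. List the vertices and price them.
tofu only: max(427/217, 27/3) = 9 servings → $12.15.
chickpeas only: max(427/46, 27/8) = 9.283 servings → $7.43.
tofu + chickpeas with both tight: 1.36 servings and 2.865 servings → $4.13.
The minimum over all feasible corners is $4.13.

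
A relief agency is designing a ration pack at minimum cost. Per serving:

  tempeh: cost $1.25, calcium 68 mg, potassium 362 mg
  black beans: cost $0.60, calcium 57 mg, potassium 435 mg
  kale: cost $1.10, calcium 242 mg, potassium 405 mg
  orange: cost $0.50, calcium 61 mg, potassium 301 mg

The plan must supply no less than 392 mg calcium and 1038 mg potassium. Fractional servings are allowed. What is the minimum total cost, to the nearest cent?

tempeh only: max(392/68, 1038/362) = 5.765 servings → $7.21.
black beans only: max(392/57, 1038/435) = 6.877 servings → $4.13.
kale only: max(392/242, 1038/405) = 2.563 servings → $2.82.
orange only: max(392/61, 1038/301) = 6.426 servings → $3.21.
tempeh + black beans: intersection lies outside the first quadrant.
tempeh + kale with both tight: 1.539 servings and 1.187 servings → $3.23.
tempeh + orange: intersection lies outside the first quadrant.
black beans + kale with both tight: 1.125 servings and 1.355 servings → $2.17.
black beans + orange: the both-tight solution has a negative serving — not a feasible corner.
kale + orange with both tight: 1.136 servings and 1.92 servings → $2.21.
Cheapest feasible corner: $2.17.

$2.17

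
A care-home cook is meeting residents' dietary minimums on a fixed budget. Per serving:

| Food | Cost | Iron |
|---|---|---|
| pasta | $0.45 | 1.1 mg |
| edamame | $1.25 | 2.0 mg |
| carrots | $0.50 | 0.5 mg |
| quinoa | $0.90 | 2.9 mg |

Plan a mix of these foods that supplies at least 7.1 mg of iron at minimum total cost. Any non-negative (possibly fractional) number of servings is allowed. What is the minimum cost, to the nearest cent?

Cost per mg of iron: quinoa $0.3103, pasta $0.4091, edamame $0.6250, carrots $1.0000.
With no serving limits, use only quinoa: 7.1 mg / 2.9 mg = 2.448 servings × $0.90 = $2.20.

$2.20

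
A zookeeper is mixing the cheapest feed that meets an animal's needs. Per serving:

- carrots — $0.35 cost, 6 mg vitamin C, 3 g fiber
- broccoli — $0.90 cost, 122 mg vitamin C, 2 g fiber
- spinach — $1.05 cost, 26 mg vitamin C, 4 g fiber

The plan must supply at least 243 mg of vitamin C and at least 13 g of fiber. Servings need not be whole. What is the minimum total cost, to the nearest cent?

The cheapest plan sits at a corner of the feasible region — with two constraints it uses at most two foods.
carrots only: max(243/6, 13/3) = 40.5 servings → $14.18.
broccoli only: max(243/122, 13/2) = 6.5 servings → $5.85.
spinach only: max(243/26, 13/4) = 9.346 servings → $9.81.
carrots + broccoli with both tight: 3.107 servings and 1.839 servings → $2.74.
carrots + spinach: the both-tight solution has a negative serving — not a feasible corner.
broccoli + spinach with both tight: 1.454 servings and 2.523 servings → $3.96.
Cheapest feasible corner: $2.74.

$2.74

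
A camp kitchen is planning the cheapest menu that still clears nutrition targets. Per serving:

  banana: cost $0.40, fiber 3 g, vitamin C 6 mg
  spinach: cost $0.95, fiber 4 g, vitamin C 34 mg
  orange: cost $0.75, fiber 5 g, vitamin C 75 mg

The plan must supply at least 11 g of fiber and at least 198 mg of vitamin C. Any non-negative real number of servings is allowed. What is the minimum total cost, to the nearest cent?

$1.98

With two linear requirements the optimum uses one or two foods; enumerate the corners.
banana only: max(11/3, 198/6) = 33 servings → $13.20.
spinach only: max(11/4, 198/34) = 5.824 servings → $5.53.
orange only: max(11/5, 198/75) = 2.64 servings → $1.98.
banana + spinach: the both-tight solution has a negative serving — not a feasible corner.
banana + orange: the both-tight solution has a negative serving — not a feasible corner.
spinach + orange: the both-tight solution has a negative serving — not a feasible corner.
The minimum over all feasible corners is $1.98.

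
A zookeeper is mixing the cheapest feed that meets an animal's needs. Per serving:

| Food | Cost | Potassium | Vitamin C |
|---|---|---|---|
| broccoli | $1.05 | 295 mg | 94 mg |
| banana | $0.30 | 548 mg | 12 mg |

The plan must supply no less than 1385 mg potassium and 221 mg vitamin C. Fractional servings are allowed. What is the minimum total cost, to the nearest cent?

$2.69

A basic optimal solution has at most two foods positive. Try each food alone and each pair with both targets met exactly.
broccoli only: max(1385/295, 221/94) = 4.695 servings → $4.93.
banana only: max(1385/548, 221/12) = 18.42 servings → $5.53.
broccoli + banana with both tight: 2.178 servings and 1.355 servings → $2.69.
Cheapest feasible corner: $2.69.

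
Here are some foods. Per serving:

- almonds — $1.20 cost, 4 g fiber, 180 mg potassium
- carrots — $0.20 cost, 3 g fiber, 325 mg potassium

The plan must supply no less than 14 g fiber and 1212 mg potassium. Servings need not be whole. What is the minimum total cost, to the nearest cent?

With two linear requirements the optimum uses one or two foods; enumerate the corners.
almonds only: max(14/4, 1212/180) = 6.733 servings → $8.08.
carrots only: max(14/3, 1212/325) = 4.667 servings → $0.93.
almonds + carrots with both tight: 1.203 servings and 3.063 servings → $2.06.
So the least-cost plan costs $0.93.

$0.93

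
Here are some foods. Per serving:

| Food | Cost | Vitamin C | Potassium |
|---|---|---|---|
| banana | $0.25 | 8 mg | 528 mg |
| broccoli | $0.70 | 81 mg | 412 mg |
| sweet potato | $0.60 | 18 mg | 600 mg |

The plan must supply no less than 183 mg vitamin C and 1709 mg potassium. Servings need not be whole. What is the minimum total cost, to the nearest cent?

$1.87

At the optimum either one food covers both requirements or two foods hit both targets exactly; no other combination can be cheaper.
banana only: max(183/8, 1709/528) = 22.88 servings → $5.72.
broccoli only: max(183/81, 1709/412) = 4.148 servings → $2.90.
sweet potato only: max(183/18, 1709/600) = 10.17 servings → $6.10.
banana + broccoli with both tight: 1.597 servings and 2.102 servings → $1.87.
banana + sweet potato with both targets exact would need a negative amount; discard.
broccoli + sweet potato with both tight: 1.919 servings and 1.531 servings → $2.26.
So the least-cost plan costs $1.87.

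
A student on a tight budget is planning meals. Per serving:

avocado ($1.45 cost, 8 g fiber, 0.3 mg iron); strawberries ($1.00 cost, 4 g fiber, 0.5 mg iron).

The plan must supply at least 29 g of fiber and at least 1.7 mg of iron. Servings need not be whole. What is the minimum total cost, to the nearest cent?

$5.74

avocado only: max(29/8, 1.7/0.3) = 5.667 servings → $8.22.
strawberries only: max(29/4, 1.7/0.5) = 7.25 servings → $7.25.
avocado + strawberries with both tight: 2.75 servings and 1.75 servings → $5.74.
Cheapest feasible corner: $5.74.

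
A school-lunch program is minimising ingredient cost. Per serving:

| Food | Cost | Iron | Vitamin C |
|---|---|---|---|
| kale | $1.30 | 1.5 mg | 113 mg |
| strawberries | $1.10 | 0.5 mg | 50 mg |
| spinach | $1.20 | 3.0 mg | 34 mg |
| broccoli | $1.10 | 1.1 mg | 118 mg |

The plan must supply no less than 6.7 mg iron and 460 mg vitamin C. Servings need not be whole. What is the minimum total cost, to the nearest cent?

Check every corner: each single food scaled to meet both minima, and each pair solved so both constraints bind.
kale only: max(6.7/1.5, 460/113) = 4.467 servings → $5.81.
strawberries only: max(6.7/0.5, 460/50) = 13.4 servings → $14.74.
spinach only: max(6.7/3.0, 460/34) = 13.53 servings → $16.24.
broccoli only: max(6.7/1.1, 460/118) = 6.091 servings → $6.70.
kale + strawberries with both targets exact would need a negative amount; discard.
kale + spinach with both tight: 4.001 servings and 0.233 servings → $5.48.
kale + broccoli: intersection lies outside the first quadrant.
strawberries + spinach with both tight: 8.663 servings and 0.7895 servings → $10.48.
strawberries + broccoli: the both-tight solution has a negative serving — not a feasible corner.
spinach + broccoli with both tight: 0.8989 servings and 3.639 servings → $5.08.
The minimum over all feasible corners is $5.08.

$5.08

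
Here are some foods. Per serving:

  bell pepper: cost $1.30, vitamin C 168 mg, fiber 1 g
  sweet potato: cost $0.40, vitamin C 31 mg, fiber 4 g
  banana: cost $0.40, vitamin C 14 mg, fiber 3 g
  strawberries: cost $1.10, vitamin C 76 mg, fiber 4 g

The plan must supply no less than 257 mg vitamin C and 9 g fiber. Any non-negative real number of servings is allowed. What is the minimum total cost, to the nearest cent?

Check every corner: each single food scaled to meet both minima, and each pair solved so both constraints bind.
bell pepper only: max(257/168, 9/1) = 9 servings → $11.70.
sweet potato only: max(257/31, 9/4) = 8.29 servings → $3.32.
banana only: max(257/14, 9/3) = 18.36 servings → $7.34.
strawberries only: max(257/76, 9/4) = 3.382 servings → $3.72.
bell pepper + sweet potato with both tight: 1.168 servings and 1.958 servings → $2.30.
bell pepper + banana with both tight: 1.316 servings and 2.561 servings → $2.74.
bell pepper + strawberries with both tight: 0.5772 servings and 2.106 servings → $3.07.
sweet potato + banana: intersection lies outside the first quadrant.
sweet potato + strawberries with both targets exact would need a negative amount; discard.
banana + strawberries with both targets exact would need a negative amount; discard.
Cheapest feasible corner: $2.30.

$2.30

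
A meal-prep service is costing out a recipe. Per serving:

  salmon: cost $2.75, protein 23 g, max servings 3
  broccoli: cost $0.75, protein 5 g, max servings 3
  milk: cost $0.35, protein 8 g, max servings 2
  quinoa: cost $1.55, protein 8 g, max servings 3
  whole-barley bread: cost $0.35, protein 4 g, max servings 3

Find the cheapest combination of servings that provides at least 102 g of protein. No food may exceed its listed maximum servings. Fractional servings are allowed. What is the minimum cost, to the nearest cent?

$10.75

Cost per g of protein: milk $0.0437, whole-barley bread $0.0875, salmon $0.1196, broccoli $0.1500, quinoa $0.1938.
Take 2 servings of milk: +16.0 g protein for $0.70 (total $0.70, still need 86.0 g).
Take 3 servings of whole-barley bread: +12.0 g protein for $1.05 (total $1.75, still need 74.0 g).
Take 3 servings of salmon: +69.0 g protein for $8.25 (total $10.00, still need 5.0 g).
Take 1 serving of broccoli: +5.0 g protein for $0.75 (total $10.75, still need 0.0 g).
Filling from the cheapest source first is optimal under one linear minimum: $10.75.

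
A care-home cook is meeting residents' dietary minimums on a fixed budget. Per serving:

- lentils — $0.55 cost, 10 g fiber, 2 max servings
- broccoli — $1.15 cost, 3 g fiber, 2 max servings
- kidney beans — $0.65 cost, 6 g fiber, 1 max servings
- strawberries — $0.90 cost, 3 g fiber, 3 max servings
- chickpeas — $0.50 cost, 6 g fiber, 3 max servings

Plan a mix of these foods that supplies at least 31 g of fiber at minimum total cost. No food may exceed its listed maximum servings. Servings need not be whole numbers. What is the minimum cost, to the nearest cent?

$2.02

Cost per g of fiber: lentils $0.0550, chickpeas $0.0833, kidney beans $0.1083, strawberries $0.3000, broccoli $0.3833.
Take 2 servings of lentils: +20.0 g fiber for $1.10 (total $1.10, still need 11.0 g).
Take 1.833 servings of chickpeas: +11.0 g fiber for $0.92 (total $2.02, still need 0.0 g).
Greedy by cheapest-per-g is optimal for a single linear constraint, so the minimum cost is $2.02.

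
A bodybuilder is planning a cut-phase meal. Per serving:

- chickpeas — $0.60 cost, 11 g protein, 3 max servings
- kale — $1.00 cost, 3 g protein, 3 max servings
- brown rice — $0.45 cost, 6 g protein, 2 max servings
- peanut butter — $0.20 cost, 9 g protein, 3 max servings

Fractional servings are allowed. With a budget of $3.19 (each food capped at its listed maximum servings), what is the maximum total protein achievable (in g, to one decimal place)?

70.5 g

Protein per dollar: peanut butter 45, chickpeas 18.33, brown rice 13.33, kale 3.
Take 3 servings of peanut butter: spends $0.60, +27.0 g protein (running total 27.0 g).
Take 3 servings of chickpeas: spends $1.80, +33.0 g protein (running total 60.0 g).
Take 1.756 servings of brown rice: spends $0.79, +10.5 g protein (running total 70.5 g).
Greedy by best ratio exhausts the cost allowance optimally: 70.5 g.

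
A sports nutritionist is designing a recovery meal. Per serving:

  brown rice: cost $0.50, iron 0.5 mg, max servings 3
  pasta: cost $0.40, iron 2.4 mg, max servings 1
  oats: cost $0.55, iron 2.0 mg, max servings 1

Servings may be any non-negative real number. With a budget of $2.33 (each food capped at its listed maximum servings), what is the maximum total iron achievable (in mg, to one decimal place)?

5.8 mg

Iron per dollar: pasta 6, oats 3.636, brown rice 1.
Take 1 serving of pasta: spends $0.40, +2.4 mg iron (running total 2.4 mg).
Take 1 serving of oats: spends $0.55, +2.0 mg iron (running total 4.4 mg).
Take 2.76 servings of brown rice: spends $1.38, +1.4 mg iron (running total 5.8 mg).
Filling greedily by iron-per-dollar is optimal for one linear limit, giving 5.8 mg.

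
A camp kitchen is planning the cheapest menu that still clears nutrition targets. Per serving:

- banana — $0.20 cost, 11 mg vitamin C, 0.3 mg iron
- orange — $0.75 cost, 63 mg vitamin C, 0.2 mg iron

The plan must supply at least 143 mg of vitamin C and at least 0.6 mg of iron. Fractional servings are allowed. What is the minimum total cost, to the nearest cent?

With two linear requirements the optimum uses one or two foods; enumerate the corners.
banana only: max(143/11, 0.6/0.3) = 13 servings → $2.60.
orange only: max(143/63, 0.6/0.2) = 3 servings → $2.25.
banana + orange with both tight: 0.5509 servings and 2.174 servings → $1.74.
Cheapest feasible corner: $1.74.

$1.74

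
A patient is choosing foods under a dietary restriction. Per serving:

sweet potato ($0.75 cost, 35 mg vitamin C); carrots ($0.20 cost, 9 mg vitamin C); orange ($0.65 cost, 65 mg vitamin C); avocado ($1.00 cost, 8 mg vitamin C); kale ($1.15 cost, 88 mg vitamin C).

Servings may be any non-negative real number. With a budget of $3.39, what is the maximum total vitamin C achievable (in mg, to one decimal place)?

339.0 mg

Vitamin C per dollar: orange 100, kale 76.52, sweet potato 46.67, carrots 45, avocado 8.
With no serving limits, spend the whole cost allowance on orange: $3.39 / $0.65 × 65 mg = 339.0 mg.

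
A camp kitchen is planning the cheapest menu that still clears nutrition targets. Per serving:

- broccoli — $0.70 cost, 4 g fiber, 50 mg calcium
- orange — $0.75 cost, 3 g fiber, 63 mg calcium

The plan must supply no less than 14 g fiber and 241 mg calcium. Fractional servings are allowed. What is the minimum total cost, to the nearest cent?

$3.03

This is a tiny linear program; its minimum lies at a vertex of the feasible set. List the vertices and price them.
broccoli only: max(14/4, 241/50) = 4.82 servings → $3.37.
orange only: max(14/3, 241/63) = 4.667 servings → $3.50.
broccoli + orange with both tight: 1.559 servings and 2.588 servings → $3.03.
The minimum over all feasible corners is $3.03.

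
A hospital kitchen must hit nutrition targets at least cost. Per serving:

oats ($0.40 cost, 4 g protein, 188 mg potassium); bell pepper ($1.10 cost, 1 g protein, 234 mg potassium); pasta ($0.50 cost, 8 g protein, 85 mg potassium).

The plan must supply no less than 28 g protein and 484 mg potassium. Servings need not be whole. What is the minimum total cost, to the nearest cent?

An LP optimum is at a vertex; with two nutrient constraints at most two foods are used. Check each candidate.
oats only: max(28/4, 484/188) = 7 servings → $2.80.
bell pepper only: max(28/1, 484/234) = 28 servings → $30.80.
pasta only: max(28/8, 484/85) = 5.694 servings → $2.85.
oats + bell pepper: intersection lies outside the first quadrant.
oats + pasta with both tight: 1.282 servings and 2.859 servings → $1.94.
bell pepper + pasta with both tight: 0.8349 servings and 3.396 servings → $2.62.
Cheapest feasible corner: $1.94.

$1.94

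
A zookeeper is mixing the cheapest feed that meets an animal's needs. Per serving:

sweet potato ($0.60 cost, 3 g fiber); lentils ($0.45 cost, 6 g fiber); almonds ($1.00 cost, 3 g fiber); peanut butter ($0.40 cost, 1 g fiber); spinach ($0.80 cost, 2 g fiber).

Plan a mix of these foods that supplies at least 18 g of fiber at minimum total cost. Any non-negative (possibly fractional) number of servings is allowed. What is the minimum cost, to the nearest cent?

$1.35

Cost per g of fiber: lentils $0.0750, sweet potato $0.2000, almonds $0.3333, peanut butter $0.4000, spinach $0.4000.
With no serving limits, use only lentils: 18 g / 6 g = 3 servings × $0.45 = $1.35.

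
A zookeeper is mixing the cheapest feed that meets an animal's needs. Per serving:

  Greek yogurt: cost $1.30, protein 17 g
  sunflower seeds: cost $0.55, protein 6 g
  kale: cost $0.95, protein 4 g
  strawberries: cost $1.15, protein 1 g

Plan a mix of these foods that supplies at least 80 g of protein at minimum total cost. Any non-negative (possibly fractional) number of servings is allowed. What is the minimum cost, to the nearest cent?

$6.12

Cost per g of protein: Greek yogurt $0.0765, sunflower seeds $0.0917, kale $0.2375, strawberries $1.1500.
With no serving limits, use only Greek yogurt: 80 g / 17 g = 4.706 servings × $1.30 = $6.12.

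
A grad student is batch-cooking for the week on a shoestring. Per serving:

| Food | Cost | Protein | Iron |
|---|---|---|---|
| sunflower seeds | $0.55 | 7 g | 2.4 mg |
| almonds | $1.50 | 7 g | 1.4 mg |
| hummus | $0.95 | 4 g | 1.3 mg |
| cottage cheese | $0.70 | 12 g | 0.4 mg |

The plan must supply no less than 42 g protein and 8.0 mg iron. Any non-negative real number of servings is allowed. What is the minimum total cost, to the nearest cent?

$2.88

A basic optimal solution has at most two foods positive. Try each food alone and each pair with both targets met exactly.
sunflower seeds only: max(42/7, 8.0/2.4) = 6 servings → $3.30.
almonds only: max(42/7, 8.0/1.4) = 6 servings → $9.00.
hummus only: max(42/4, 8.0/1.3) = 10.5 servings → $9.97.
cottage cheese only: max(42/12, 8.0/0.4) = 20 servings → $14.00.
sunflower seeds + almonds: the both-tight solution has a negative serving — not a feasible corner.
sunflower seeds + hummus with both targets exact would need a negative amount; discard.
sunflower seeds + cottage cheese with both tight: 3.046 servings and 1.723 servings → $2.88.
almonds + hummus: the both-tight solution has a negative serving — not a feasible corner.
almonds + cottage cheese with both tight: 5.657 servings and 0.2 servings → $8.63.
hummus + cottage cheese with both tight: 5.657 servings and 1.614 servings → $6.50.
So the least-cost plan costs $2.88.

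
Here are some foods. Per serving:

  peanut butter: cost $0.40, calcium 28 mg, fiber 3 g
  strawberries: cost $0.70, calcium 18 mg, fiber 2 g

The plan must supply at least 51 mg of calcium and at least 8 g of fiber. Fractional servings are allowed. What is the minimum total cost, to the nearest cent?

The cheapest plan sits at a corner of the feasible region — with two constraints it uses at most two foods.
peanut butter only: max(51/28, 8/3) = 2.667 servings → $1.07.
strawberries only: max(51/18, 8/2) = 4 servings → $2.80.
peanut butter + strawberries with both targets exact would need a negative amount; discard.
Cheapest feasible corner: $1.07.

$1.07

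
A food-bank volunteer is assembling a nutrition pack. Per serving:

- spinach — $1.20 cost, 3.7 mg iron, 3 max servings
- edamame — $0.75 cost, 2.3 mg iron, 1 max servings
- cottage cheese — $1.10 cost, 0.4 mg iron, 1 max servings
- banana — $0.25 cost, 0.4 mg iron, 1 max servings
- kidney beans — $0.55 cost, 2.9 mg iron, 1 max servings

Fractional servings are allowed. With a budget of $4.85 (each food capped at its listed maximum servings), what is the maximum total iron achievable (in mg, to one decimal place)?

16.1 mg

Iron per dollar: kidney beans 5.273, spinach 3.083, edamame 3.067, banana 1.6, cottage cheese 0.3636.
Take 1 serving of kidney beans: spends $0.55, +2.9 mg iron (running total 2.9 mg).
Take 3 servings of spinach: spends $3.60, +11.1 mg iron (running total 14.0 mg).
Take 0.9333 servings of edamame: spends $0.70, +2.1 mg iron (running total 16.1 mg).
Filling greedily by iron-per-dollar is optimal for one linear limit, giving 16.1 mg.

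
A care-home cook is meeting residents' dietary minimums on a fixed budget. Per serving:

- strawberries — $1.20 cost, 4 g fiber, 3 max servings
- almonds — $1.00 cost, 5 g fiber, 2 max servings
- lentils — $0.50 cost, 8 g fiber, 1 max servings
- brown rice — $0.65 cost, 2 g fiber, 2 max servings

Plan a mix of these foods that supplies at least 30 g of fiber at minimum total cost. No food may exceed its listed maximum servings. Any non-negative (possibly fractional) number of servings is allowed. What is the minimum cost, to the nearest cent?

$6.10

Cost per g of fiber: lentils $0.0625, almonds $0.2000, strawberries $0.3000, brown rice $0.3250.
Take 1 serving of lentils: +8.0 g fiber for $0.50 (total $0.50, still need 22.0 g).
Take 2 servings of almonds: +10.0 g fiber for $2.00 (total $2.50, still need 12.0 g).
Take 3 servings of strawberries: +12.0 g fiber for $3.60 (total $6.10, still need 0.0 g).
Greedy by cheapest-per-g is optimal for a single linear constraint, so the minimum cost is $6.10.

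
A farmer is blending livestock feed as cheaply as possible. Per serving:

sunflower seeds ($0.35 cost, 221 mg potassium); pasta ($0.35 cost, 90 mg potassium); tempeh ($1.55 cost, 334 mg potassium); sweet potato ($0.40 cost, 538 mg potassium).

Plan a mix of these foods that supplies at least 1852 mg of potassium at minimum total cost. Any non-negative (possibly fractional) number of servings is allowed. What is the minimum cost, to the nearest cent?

Cost per mg of potassium: sweet potato $0.0007, sunflower seeds $0.0016, pasta $0.0039, tempeh $0.0046.
With no serving limits, use only sweet potato: 1852 mg / 538 mg = 3.442 servings × $0.40 = $1.38.

$1.38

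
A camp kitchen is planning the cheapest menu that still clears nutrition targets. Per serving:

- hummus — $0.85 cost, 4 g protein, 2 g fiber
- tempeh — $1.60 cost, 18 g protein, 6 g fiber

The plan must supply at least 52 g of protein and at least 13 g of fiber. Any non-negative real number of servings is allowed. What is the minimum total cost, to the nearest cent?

hummus only: max(52/4, 13/2) = 13 servings → $11.05.
tempeh only: max(52/18, 13/6) = 2.889 servings → $4.62.
hummus + tempeh with both targets exact would need a negative amount; discard.
The minimum over all feasible corners is $4.62.

$4.62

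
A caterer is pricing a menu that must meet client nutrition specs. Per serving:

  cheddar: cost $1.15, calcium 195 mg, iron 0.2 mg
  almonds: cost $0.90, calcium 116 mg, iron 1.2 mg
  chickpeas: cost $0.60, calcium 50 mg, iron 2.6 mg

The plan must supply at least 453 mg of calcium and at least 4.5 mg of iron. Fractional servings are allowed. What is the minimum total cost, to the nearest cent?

A basic optimal solution has at most two foods positive. Try each food alone and each pair with both targets met exactly.
cheddar only: max(453/195, 4.5/0.2) = 22.5 servings → $25.88.
almonds only: max(453/116, 4.5/1.2) = 3.905 servings → $3.51.
chickpeas only: max(453/50, 4.5/2.6) = 9.06 servings → $5.44.
cheddar + almonds with both tight: 0.1025 servings and 3.733 servings → $3.48.
cheddar + chickpeas with both tight: 1.917 servings and 1.583 servings → $3.15.
almonds + chickpeas: the both-tight solution has a negative serving — not a feasible corner.
So the least-cost plan costs $3.15.

$3.15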